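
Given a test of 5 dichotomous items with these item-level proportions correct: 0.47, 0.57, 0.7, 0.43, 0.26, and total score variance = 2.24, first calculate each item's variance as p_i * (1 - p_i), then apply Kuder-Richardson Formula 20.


For each item, compute p_i * q_i:
  Item 1: 0.47 * 0.53 = 0.2491
  Item 2: 0.57 * 0.43 = 0.2451
  Item 3: 0.7 * 0.3 = 0.21
  Item 4: 0.43 * 0.57 = 0.2451
  Item 5: 0.26 * 0.74 = 0.1924
Sum(p_i * q_i) = 0.2491 + 0.2451 + 0.21 + 0.2451 + 0.1924 = 1.1417
KR-20 = (k/(k-1)) * (1 - Sum(p_i*q_i) / Var_total)
= (5/4) * (1 - 1.1417/2.24)
= 1.25 * 0.4903
KR-20 = 0.6129

0.6129


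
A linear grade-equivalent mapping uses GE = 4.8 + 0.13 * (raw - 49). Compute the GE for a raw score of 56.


raw - median = 56 - 49 = 7
slope * diff = 0.13 * 7 = 0.91
GE = 4.8 + 0.91
GE = 5.71

5.71


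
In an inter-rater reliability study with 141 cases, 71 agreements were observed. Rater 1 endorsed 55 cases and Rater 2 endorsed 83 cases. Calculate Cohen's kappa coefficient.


P_o = 71/141 = 0.503546
P_e = (55*83 + 86*58) / 19881 = 0.480509
kappa = (P_o - P_e) / (1 - P_e)
kappa = (0.503546 - 0.480509) / (1 - 0.480509)
kappa = 0.0443

0.0443


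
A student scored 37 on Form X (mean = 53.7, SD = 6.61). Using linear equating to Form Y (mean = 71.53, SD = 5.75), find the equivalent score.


slope = SD_Y / SD_X = 5.75 / 6.61 ~ 0.8699
intercept = mean_Y - slope * mean_X = 71.53 - (5.75 / 6.61) * 53.7 ~ 24.8167
Y = slope * X + intercept. To avoid rounding drift from the rounded slope/intercept, evaluate the equivalent form Y = mean_Y + SD_Y * (X - mean_X) / SD_X at full precision:
Y = 71.53 + 5.75 * (37 - 53.7) / 6.61
Y = 71.53 - 5.75 * 16.7 / 6.61
Y = 71.53 - 96.025 / 6.61
Y = 71.53 - 14.5272
Y = 57.0028

57.0028


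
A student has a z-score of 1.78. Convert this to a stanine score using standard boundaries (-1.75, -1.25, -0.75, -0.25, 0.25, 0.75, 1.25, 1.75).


Stanine boundaries: [-1.75, -1.25, -0.75, -0.25, 0.25, 0.75, 1.25, 1.75]
z = 1.78
Check each boundary:
  z >= -1.75 -> could be stanine 2
  z >= -1.25 -> could be stanine 3
  z >= -0.75 -> could be stanine 4
  z >= -0.25 -> could be stanine 5
  z >= 0.25 -> could be stanine 6
  z >= 0.75 -> could be stanine 7
  z >= 1.25 -> could be stanine 8
  z >= 1.75 -> could be stanine 9
Highest qualifying boundary gives stanine = 9

9


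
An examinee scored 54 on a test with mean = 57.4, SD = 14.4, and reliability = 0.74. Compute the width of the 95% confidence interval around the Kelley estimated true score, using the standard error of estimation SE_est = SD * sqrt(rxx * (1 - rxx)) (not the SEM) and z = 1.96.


True score estimate = 0.74*54 + 0.26*57.4 = 54.884
SE_est = SD * sqrt(rxx * (1 - rxx)) = 14.4 * sqrt(0.74 * 0.26) = 14.4 * sqrt(0.1924) = 6.316333
CI = T_est +/- z * SE_est, so width = 2 * z * SE_est = 2 * 1.96 * 6.316333
Width = 24.76

24.76


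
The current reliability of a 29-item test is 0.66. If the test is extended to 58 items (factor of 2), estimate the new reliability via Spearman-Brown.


r_new = (n * rxx) / (1 + (n-1) * rxx)
r_new = (2 * 0.66) / (1 + 1 * 0.66)
r_new = 1.32 / 1.66
r_new = 0.7952

0.7952


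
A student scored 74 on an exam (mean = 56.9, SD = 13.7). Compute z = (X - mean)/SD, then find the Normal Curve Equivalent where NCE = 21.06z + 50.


z = (X - mean) / SD = (74 - 56.9) / 13.7
z = 17.1 / 13.7
z = 1.2482
NCE = NCE = 21.06z + 50
Carry z at full precision (z = 17.1 / 13.7) into the conversion:
NCE = 21.06 * (17.1 / 13.7) + 50 = 360.126 / 13.7 + 50
NCE = 26.2866 + 50
NCE = 76.2866

76.2866


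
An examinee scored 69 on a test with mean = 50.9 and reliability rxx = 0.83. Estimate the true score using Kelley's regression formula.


T_est = rxx * X + (1 - rxx) * mean
T_est = 0.83 * 69 + 0.17 * 50.9
T_est = 57.27 + 8.653
T_est = 65.923

65.923


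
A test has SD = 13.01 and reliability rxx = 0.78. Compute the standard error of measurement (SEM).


SEM = SD * sqrt(1 - rxx)
SEM = 13.01 * sqrt(1 - 0.78)
SEM = 13.01 * sqrt(0.22) = 13.01 * 0.469042
SEM = 6.1022

6.1022


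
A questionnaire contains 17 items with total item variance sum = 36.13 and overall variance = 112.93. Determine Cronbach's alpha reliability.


alpha = (k/(k-1)) * (1 - sum(si^2)/s_total^2)
= (17/16) * (1 - 36.13/112.93)
alpha = 0.7226

0.7226


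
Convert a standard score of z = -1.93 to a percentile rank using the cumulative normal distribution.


CDF(z) = 0.5 * (1 + erf(z/sqrt(2)))
erf(-1.3647) = -0.9464
CDF = 0.0268
Percentile rank = 0.0268 * 100 = 2.68

2.68


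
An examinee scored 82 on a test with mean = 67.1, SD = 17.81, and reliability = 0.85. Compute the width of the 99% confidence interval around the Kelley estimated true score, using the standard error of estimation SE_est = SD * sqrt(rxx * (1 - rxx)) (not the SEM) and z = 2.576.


True score estimate = 0.85*82 + 0.15*67.1 = 79.765
SE_est = SD * sqrt(rxx * (1 - rxx)) = 17.81 * sqrt(0.85 * 0.15) = 17.81 * sqrt(0.1275) = 6.359442
CI = T_est +/- z * SE_est, so width = 2 * z * SE_est = 2 * 2.576 * 6.359442
Width = 32.7638

32.7638


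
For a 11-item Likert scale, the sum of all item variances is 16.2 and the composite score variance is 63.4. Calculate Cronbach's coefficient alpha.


alpha = (k/(k-1)) * (1 - sum(si^2)/s_total^2)
= (11/10) * (1 - 16.2/63.4)
alpha = 0.8189

0.8189


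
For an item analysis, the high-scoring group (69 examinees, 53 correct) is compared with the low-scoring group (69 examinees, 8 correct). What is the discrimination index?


p_upper = 53/69 = 0.7681
p_lower = 8/69 = 0.1159
D = 0.7681 - 0.1159 = 0.6522

0.6522


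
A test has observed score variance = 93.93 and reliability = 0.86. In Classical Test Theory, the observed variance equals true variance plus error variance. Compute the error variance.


var_true = rxx * var_obs = 0.86 * 93.93 = 80.7798
var_error = var_obs - var_true
var_error = 93.93 - 80.7798
var_error = 13.1502

13.1502


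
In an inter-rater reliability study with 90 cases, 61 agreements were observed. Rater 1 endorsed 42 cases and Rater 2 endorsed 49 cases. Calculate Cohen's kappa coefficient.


P_o = 61/90 = 0.677778
P_e = (42*49 + 48*41) / 8100 = 0.497037
kappa = (P_o - P_e) / (1 - P_e)
kappa = (0.677778 - 0.497037) / (1 - 0.497037)
kappa = 0.3594

0.3594


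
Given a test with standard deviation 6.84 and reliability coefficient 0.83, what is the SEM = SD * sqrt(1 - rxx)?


SEM = SD * sqrt(1 - rxx)
SEM = 6.84 * sqrt(1 - 0.83)
SEM = 6.84 * sqrt(0.17) = 6.84 * 0.412311
SEM = 2.8202

2.8202


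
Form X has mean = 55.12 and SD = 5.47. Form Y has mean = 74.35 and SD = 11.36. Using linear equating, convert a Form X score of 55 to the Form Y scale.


slope = SD_Y / SD_X = 11.36 / 5.47 ~ 2.0768
intercept = mean_Y - slope * mean_X = 74.35 - (11.36 / 5.47) * 55.12 ~ -40.1222
Y = slope * X + intercept. To avoid rounding drift from the rounded slope/intercept, evaluate the equivalent form Y = mean_Y + SD_Y * (X - mean_X) / SD_X at full precision:
Y = 74.35 + 11.36 * (55 - 55.12) / 5.47
Y = 74.35 - 11.36 * 0.12 / 5.47
Y = 74.35 - 1.3632 / 5.47
Y = 74.35 - 0.2492
Y = 74.1008

74.1008


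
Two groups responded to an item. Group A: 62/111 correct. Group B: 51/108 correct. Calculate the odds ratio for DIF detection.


Odds_A = 62/49 = 1.2653
Odds_B = 51/57 = 0.8947
OR = Odds_A / Odds_B = 1.2653 / 0.8947
Exactly, OR = (62 * 57) / (49 * 51) = 3534 / 2499
OR = 1.4142

1.4142


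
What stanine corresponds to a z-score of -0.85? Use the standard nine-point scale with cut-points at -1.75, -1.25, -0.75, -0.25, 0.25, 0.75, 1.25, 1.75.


Stanine boundaries: [-1.75, -1.25, -0.75, -0.25, 0.25, 0.75, 1.25, 1.75]
z = -0.85
Check each boundary:
  z >= -1.75 -> could be stanine 2
  z >= -1.25 -> could be stanine 3
  z < -0.75
  z < -0.25
  z < 0.25
  z < 0.75
  z < 1.25
  z < 1.75
Highest qualifying boundary gives stanine = 3

3


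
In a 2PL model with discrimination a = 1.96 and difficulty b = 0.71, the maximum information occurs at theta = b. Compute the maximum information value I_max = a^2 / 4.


For 2PL, max info at theta = b = 0.71
I_max = a^2 / 4 = 1.96^2 / 4
= 3.8416 / 4
I_max = 0.9604

0.9604


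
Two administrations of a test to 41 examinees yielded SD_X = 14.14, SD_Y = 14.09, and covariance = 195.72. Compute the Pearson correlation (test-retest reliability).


r = cov(X,Y) / (SD_X * SD_Y)
r = 195.72 / (14.14 * 14.09)
r = 195.72 / 199.2326
r = 0.9824

0.9824


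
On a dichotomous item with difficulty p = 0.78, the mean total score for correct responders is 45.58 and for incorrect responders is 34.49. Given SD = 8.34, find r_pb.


q = 1 - p = 0.22
rpb = ((M1 - M0) / SD) * sqrt(p * q)
rpb = ((45.58 - 34.49) / 8.34) * sqrt(0.78 * 0.22)
rpb = 0.5508

0.5508


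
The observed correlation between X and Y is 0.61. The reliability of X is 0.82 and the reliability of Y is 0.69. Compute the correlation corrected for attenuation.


r_corrected = rxy / sqrt(rxx * ryy)
= 0.61 / sqrt(0.82 * 0.69)
= 0.61 / sqrt(0.5658)
= 0.61 / 0.752197
r_corrected = 0.811

0.811


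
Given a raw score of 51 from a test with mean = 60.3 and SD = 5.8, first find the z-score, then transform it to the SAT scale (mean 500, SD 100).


z = (X - mean) / SD = (51 - 60.3) / 5.8
z = -9.3 / 5.8
z = -1.6034
SAT-scale = SAT = 500 + 100z
Carry z at full precision (z = -9.3 / 5.8) into the conversion:
SAT-scale = 500 + 100 * (-9.3 / 5.8) = 500 + -930 / 5.8
SAT-scale = 500 + -160.3448
SAT-scale = 339.6552

339.6552


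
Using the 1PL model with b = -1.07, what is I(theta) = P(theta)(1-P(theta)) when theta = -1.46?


P = 1/(1+exp(-(-1.46--1.07))) = 0.4037
I = P*(1-P) = 0.4037 * 0.5963
I = 0.2407

0.2407


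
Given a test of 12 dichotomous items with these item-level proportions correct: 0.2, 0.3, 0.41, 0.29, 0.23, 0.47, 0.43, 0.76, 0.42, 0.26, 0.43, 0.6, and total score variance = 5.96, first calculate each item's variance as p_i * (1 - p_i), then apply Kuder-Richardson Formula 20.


For each item, compute p_i * q_i:
  Item 1: 0.2 * 0.8 = 0.16
  Item 2: 0.3 * 0.7 = 0.21
  Item 3: 0.41 * 0.59 = 0.2419
  Item 4: 0.29 * 0.71 = 0.2059
  Item 5: 0.23 * 0.77 = 0.1771
  Item 6: 0.47 * 0.53 = 0.2491
  Item 7: 0.43 * 0.57 = 0.2451
  Item 8: 0.76 * 0.24 = 0.1824
  Item 9: 0.42 * 0.58 = 0.2436
  Item 10: 0.26 * 0.74 = 0.1924
  Item 11: 0.43 * 0.57 = 0.2451
  Item 12: 0.6 * 0.4 = 0.24
Sum(p_i * q_i) = 0.16 + 0.21 + 0.2419 + 0.2059 + 0.1771 + 0.2491 + 0.2451 + 0.1824 + 0.2436 + 0.1924 + 0.2451 + 0.24 = 2.5926
KR-20 = (k/(k-1)) * (1 - Sum(p_i*q_i) / Var_total)
= (12/11) * (1 - 2.5926/5.96)
= 1.0909 * 0.565
KR-20 = 0.6164

0.6164


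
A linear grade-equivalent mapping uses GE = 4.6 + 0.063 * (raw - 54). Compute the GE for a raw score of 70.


raw - median = 70 - 54 = 16
slope * diff = 0.063 * 16 = 1.008
GE = 4.6 + 1.008
GE = 5.608

5.608


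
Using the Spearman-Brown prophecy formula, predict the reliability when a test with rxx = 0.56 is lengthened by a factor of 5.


r_new = (n * rxx) / (1 + (n-1) * rxx)
r_new = (5 * 0.56) / (1 + 4 * 0.56)
r_new = 2.8 / 3.24
r_new = 0.8642

0.8642


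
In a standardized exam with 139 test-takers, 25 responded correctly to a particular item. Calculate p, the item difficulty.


Item difficulty p = number correct / total examinees
p = 25 / 139
p = 0.1799

0.1799


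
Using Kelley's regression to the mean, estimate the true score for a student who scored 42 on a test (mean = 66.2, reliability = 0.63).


T_est = rxx * X + (1 - rxx) * mean
T_est = 0.63 * 42 + 0.37 * 66.2
T_est = 26.46 + 24.494
T_est = 50.954

50.954


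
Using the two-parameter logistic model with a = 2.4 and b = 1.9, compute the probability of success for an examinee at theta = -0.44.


a*(theta - b) = 2.4 * (-0.44 - 1.9) = -5.616
exp(--5.616) = 274.788
P = 1 / (1 + 274.788)
P = 0.0036

0.0036


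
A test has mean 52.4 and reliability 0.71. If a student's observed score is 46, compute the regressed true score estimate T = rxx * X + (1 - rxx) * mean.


T_est = rxx * X + (1 - rxx) * mean
T_est = 0.71 * 46 + 0.29 * 52.4
T_est = 32.66 + 15.196
T_est = 47.856

47.856


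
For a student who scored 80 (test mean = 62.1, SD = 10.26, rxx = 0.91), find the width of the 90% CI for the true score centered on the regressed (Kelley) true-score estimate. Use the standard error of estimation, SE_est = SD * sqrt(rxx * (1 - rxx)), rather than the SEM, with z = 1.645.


True score estimate = 0.91*80 + 0.09*62.1 = 78.389
SE_est = SD * sqrt(rxx * (1 - rxx)) = 10.26 * sqrt(0.91 * 0.09) = 10.26 * sqrt(0.0819) = 2.936225
CI = T_est +/- z * SE_est, so width = 2 * z * SE_est = 2 * 1.645 * 2.936225
Width = 9.6602

9.6602


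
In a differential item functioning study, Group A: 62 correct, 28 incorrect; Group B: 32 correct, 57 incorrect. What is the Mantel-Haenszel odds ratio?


Odds_A = 62/28 = 2.2143
Odds_B = 32/57 = 0.5614
OR = Odds_A / Odds_B = 2.2143 / 0.5614
Exactly, OR = (62 * 57) / (28 * 32) = 3534 / 896
OR = 3.9442

3.9442


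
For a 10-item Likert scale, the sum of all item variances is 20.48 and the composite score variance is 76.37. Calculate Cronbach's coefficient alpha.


alpha = (k/(k-1)) * (1 - sum(si^2)/s_total^2)
= (10/9) * (1 - 20.48/76.37)
alpha = 0.8131

0.8131


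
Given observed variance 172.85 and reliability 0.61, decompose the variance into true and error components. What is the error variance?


var_true = rxx * var_obs = 0.61 * 172.85 = 105.4385
var_error = var_obs - var_true
var_error = 172.85 - 105.4385
var_error = 67.4115

67.4115


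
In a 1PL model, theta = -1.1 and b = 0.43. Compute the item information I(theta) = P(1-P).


P = 1/(1+exp(-(-1.1-0.43))) = 0.178
I = P*(1-P) = 0.178 * 0.822
I = 0.1463

0.1463


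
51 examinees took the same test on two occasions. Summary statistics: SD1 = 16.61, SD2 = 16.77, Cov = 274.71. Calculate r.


r = cov(X,Y) / (SD_X * SD_Y)
r = 274.71 / (16.61 * 16.77)
r = 274.71 / 278.5497
r = 0.9862

0.9862


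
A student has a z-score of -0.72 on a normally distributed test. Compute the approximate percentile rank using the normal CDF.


CDF(z) = 0.5 * (1 + erf(z/sqrt(2)))
erf(-0.5091) = -0.5285
CDF = 0.2358
Percentile rank = 0.2358 * 100 = 23.58

23.58


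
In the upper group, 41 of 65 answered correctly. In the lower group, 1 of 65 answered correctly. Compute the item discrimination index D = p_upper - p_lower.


p_upper = 41/65 = 0.6308
p_lower = 1/65 = 0.0154
D = 0.6308 - 0.0154 = 0.6154

0.6154


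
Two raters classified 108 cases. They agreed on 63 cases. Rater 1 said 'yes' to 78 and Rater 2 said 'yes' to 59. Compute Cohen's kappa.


P_o = 63/108 = 0.583333
P_e = (78*59 + 30*49) / 11664 = 0.520576
kappa = (P_o - P_e) / (1 - P_e)
kappa = (0.583333 - 0.520576) / (1 - 0.520576)
kappa = 0.1309

0.1309


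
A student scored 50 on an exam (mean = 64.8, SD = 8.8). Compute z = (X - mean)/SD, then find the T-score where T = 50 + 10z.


z = (X - mean) / SD = (50 - 64.8) / 8.8
z = -14.8 / 8.8
z = -1.6818
T-score = T = 50 + 10z
Carry z at full precision (z = -14.8 / 8.8) into the conversion:
T-score = 50 + 10 * (-14.8 / 8.8) = 50 + -148 / 8.8
T-score = 50 + -16.8182
T-score = 33.1818

33.1818


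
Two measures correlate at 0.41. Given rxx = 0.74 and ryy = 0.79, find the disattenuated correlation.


r_corrected = rxy / sqrt(rxx * ryy)
= 0.41 / sqrt(0.74 * 0.79)
= 0.41 / sqrt(0.5846)
= 0.41 / 0.764591
r_corrected = 0.5362

0.5362


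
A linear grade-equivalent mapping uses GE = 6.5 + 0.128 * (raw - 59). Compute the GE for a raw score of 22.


raw - median = 22 - 59 = -37
slope * diff = 0.128 * -37 = -4.736
GE = 6.5 + -4.736
GE = 1.764

1.764


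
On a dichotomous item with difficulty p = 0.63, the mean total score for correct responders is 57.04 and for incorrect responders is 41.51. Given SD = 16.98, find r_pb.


q = 1 - p = 0.37
rpb = ((M1 - M0) / SD) * sqrt(p * q)
rpb = ((57.04 - 41.51) / 16.98) * sqrt(0.63 * 0.37)
rpb = 0.4416

0.4416


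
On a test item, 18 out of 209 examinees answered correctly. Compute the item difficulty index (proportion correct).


Item difficulty p = number correct / total examinees
p = 18 / 209
p = 0.0861

0.0861


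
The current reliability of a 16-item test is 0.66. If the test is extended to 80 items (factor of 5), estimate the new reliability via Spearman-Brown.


r_new = (n * rxx) / (1 + (n-1) * rxx)
r_new = (5 * 0.66) / (1 + 4 * 0.66)
r_new = 3.3 / 3.64
r_new = 0.9066

0.9066


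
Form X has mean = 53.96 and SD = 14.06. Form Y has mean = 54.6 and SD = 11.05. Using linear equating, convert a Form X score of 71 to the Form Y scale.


slope = SD_Y / SD_X = 11.05 / 14.06 ~ 0.7859
intercept = mean_Y - slope * mean_X = 54.6 - (11.05 / 14.06) * 53.96 ~ 12.1919
Y = slope * X + intercept. To avoid rounding drift from the rounded slope/intercept, evaluate the equivalent form Y = mean_Y + SD_Y * (X - mean_X) / SD_X at full precision:
Y = 54.6 + 11.05 * (71 - 53.96) / 14.06
Y = 54.6 + 11.05 * 17.04 / 14.06
Y = 54.6 + 188.292 / 14.06
Y = 54.6 + 13.392
Y = 67.992

67.992


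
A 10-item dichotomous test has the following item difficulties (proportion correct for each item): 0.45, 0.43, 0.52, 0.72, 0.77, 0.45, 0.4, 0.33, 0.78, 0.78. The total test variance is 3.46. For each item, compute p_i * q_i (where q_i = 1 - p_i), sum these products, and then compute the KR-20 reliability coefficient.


For each item, compute p_i * q_i:
  Item 1: 0.45 * 0.55 = 0.2475
  Item 2: 0.43 * 0.57 = 0.2451
  Item 3: 0.52 * 0.48 = 0.2496
  Item 4: 0.72 * 0.28 = 0.2016
  Item 5: 0.77 * 0.23 = 0.1771
  Item 6: 0.45 * 0.55 = 0.2475
  Item 7: 0.4 * 0.6 = 0.24
  Item 8: 0.33 * 0.67 = 0.2211
  Item 9: 0.78 * 0.22 = 0.1716
  Item 10: 0.78 * 0.22 = 0.1716
Sum(p_i * q_i) = 0.2475 + 0.2451 + 0.2496 + 0.2016 + 0.1771 + 0.2475 + 0.24 + 0.2211 + 0.1716 + 0.1716 = 2.1727
KR-20 = (k/(k-1)) * (1 - Sum(p_i*q_i) / Var_total)
= (10/9) * (1 - 2.1727/3.46)
= 1.1111 * 0.3721
KR-20 = 0.4134

0.4134


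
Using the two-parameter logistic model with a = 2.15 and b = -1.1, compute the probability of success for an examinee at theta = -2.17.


a*(theta - b) = 2.15 * (-2.17 - -1.1) = -2.3005
exp(--2.3005) = 9.9792
P = 1 / (1 + 9.9792)
P = 0.0911

0.0911


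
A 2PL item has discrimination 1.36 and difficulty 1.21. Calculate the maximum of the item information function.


For 2PL, max info at theta = b = 1.21
I_max = a^2 / 4 = 1.36^2 / 4
= 1.8496 / 4
I_max = 0.4624

0.4624


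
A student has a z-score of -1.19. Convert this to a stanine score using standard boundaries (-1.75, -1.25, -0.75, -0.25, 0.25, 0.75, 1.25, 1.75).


Stanine boundaries: [-1.75, -1.25, -0.75, -0.25, 0.25, 0.75, 1.25, 1.75]
z = -1.19
Check each boundary:
  z >= -1.75 -> could be stanine 2
  z >= -1.25 -> could be stanine 3
  z < -0.75
  z < -0.25
  z < 0.25
  z < 0.75
  z < 1.25
  z < 1.75
Highest qualifying boundary gives stanine = 3

3


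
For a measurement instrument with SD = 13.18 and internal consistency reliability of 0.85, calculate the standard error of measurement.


SEM = SD * sqrt(1 - rxx)
SEM = 13.18 * sqrt(1 - 0.85)
SEM = 13.18 * sqrt(0.15) = 13.18 * 0.387298
SEM = 5.1046

5.1046


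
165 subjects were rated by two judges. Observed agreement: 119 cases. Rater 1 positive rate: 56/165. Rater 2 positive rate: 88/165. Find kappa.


P_o = 119/165 = 0.721212
P_e = (56*88 + 109*77) / 27225 = 0.489293
kappa = (P_o - P_e) / (1 - P_e)
kappa = (0.721212 - 0.489293) / (1 - 0.489293)
kappa = 0.4541

0.4541


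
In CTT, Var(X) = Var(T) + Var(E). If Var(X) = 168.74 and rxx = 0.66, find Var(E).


var_true = rxx * var_obs = 0.66 * 168.74 = 111.3684
var_error = var_obs - var_true
var_error = 168.74 - 111.3684
var_error = 57.3716

57.3716


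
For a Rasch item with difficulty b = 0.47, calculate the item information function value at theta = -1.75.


P = 1/(1+exp(-(-1.75-0.47))) = 0.098
I = P*(1-P) = 0.098 * 0.902
I = 0.0884

0.0884


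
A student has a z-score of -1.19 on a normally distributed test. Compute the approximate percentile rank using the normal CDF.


CDF(z) = 0.5 * (1 + erf(z/sqrt(2)))
erf(-0.8415) = -0.766
CDF = 0.117
Percentile rank = 0.117 * 100 = 11.7

11.7


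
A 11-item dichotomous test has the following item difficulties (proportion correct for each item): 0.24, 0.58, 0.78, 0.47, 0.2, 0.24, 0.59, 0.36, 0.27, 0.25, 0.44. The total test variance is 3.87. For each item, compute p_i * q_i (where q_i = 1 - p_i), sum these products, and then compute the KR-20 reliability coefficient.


For each item, compute p_i * q_i:
  Item 1: 0.24 * 0.76 = 0.1824
  Item 2: 0.58 * 0.42 = 0.2436
  Item 3: 0.78 * 0.22 = 0.1716
  Item 4: 0.47 * 0.53 = 0.2491
  Item 5: 0.2 * 0.8 = 0.16
  Item 6: 0.24 * 0.76 = 0.1824
  Item 7: 0.59 * 0.41 = 0.2419
  Item 8: 0.36 * 0.64 = 0.2304
  Item 9: 0.27 * 0.73 = 0.1971
  Item 10: 0.25 * 0.75 = 0.1875
  Item 11: 0.44 * 0.56 = 0.2464
Sum(p_i * q_i) = 0.1824 + 0.2436 + 0.1716 + 0.2491 + 0.16 + 0.1824 + 0.2419 + 0.2304 + 0.1971 + 0.1875 + 0.2464 = 2.2924
KR-20 = (k/(k-1)) * (1 - Sum(p_i*q_i) / Var_total)
= (11/10) * (1 - 2.2924/3.87)
= 1.1 * 0.4076
KR-20 = 0.4484

0.4484


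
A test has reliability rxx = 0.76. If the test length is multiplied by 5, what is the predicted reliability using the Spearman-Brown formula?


r_new = (n * rxx) / (1 + (n-1) * rxx)
r_new = (5 * 0.76) / (1 + 4 * 0.76)
r_new = 3.8 / 4.04
r_new = 0.9406

0.9406


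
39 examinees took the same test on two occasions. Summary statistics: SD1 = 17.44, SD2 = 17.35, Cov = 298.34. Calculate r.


r = cov(X,Y) / (SD_X * SD_Y)
r = 298.34 / (17.44 * 17.35)
r = 298.34 / 302.584
r = 0.986

0.986


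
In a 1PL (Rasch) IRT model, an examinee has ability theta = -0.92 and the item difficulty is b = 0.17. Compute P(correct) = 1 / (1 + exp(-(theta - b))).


theta - b = -0.92 - 0.17 = -1.09
exp(-(theta - b)) = exp(1.09) = 2.9743
P = 1 / (1 + 2.9743)
P = 0.2516

0.2516


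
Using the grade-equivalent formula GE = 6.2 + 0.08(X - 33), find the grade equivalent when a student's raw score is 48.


raw - median = 48 - 33 = 15
slope * diff = 0.08 * 15 = 1.2
GE = 6.2 + 1.2
GE = 7.4

7.4


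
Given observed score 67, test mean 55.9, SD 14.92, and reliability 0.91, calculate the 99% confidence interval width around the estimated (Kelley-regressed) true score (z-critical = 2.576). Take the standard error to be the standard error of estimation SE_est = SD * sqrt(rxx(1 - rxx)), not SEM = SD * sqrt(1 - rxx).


True score estimate = 0.91*67 + 0.09*55.9 = 66.001
SE_est = SD * sqrt(rxx * (1 - rxx)) = 14.92 * sqrt(0.91 * 0.09) = 14.92 * sqrt(0.0819) = 4.269832
CI = T_est +/- z * SE_est, so width = 2 * z * SE_est = 2 * 2.576 * 4.269832
Width = 21.9982

21.9982


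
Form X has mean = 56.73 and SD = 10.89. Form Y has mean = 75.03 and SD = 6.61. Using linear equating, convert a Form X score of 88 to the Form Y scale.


slope = SD_Y / SD_X = 6.61 / 10.89 ~ 0.607
intercept = mean_Y - slope * mean_X = 75.03 - (6.61 / 10.89) * 56.73 ~ 40.5961
Y = slope * X + intercept. To avoid rounding drift from the rounded slope/intercept, evaluate the equivalent form Y = mean_Y + SD_Y * (X - mean_X) / SD_X at full precision:
Y = 75.03 + 6.61 * (88 - 56.73) / 10.89
Y = 75.03 + 6.61 * 31.27 / 10.89
Y = 75.03 + 206.6947 / 10.89
Y = 75.03 + 18.9802
Y = 94.0102

94.0102


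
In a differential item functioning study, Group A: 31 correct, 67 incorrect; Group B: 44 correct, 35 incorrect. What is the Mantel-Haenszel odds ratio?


Odds_A = 31/67 = 0.4627
Odds_B = 44/35 = 1.2571
OR = Odds_A / Odds_B = 0.4627 / 1.2571
Exactly, OR = (31 * 35) / (67 * 44) = 1085 / 2948
OR = 0.368

0.368


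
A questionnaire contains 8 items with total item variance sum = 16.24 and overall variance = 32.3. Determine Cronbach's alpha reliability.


alpha = (k/(k-1)) * (1 - sum(si^2)/s_total^2)
= (8/7) * (1 - 16.24/32.3)
alpha = 0.5682

0.5682


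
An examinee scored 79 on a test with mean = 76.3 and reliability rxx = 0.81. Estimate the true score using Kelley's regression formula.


T_est = rxx * X + (1 - rxx) * mean
T_est = 0.81 * 79 + 0.19 * 76.3
T_est = 63.99 + 14.497
T_est = 78.487

78.487


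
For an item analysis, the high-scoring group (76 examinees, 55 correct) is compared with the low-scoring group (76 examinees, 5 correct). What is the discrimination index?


p_upper = 55/76 = 0.7237
p_lower = 5/76 = 0.0658
D = 0.7237 - 0.0658 = 0.6579

0.6579


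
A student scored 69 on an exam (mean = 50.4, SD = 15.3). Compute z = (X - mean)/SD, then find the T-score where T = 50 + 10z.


z = (X - mean) / SD = (69 - 50.4) / 15.3
z = 18.6 / 15.3
z = 1.2157
T-score = T = 50 + 10z
Carry z at full precision (z = 18.6 / 15.3) into the conversion:
T-score = 50 + 10 * (18.6 / 15.3) = 50 + 186 / 15.3
T-score = 50 + 12.1569
T-score = 62.1569

62.1569


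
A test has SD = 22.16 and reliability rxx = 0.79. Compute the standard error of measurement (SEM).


SEM = SD * sqrt(1 - rxx)
SEM = 22.16 * sqrt(1 - 0.79)
SEM = 22.16 * sqrt(0.21) = 22.16 * 0.458258
SEM = 10.155

10.155


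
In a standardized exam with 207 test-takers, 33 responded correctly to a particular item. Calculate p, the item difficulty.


Item difficulty p = number correct / total examinees
p = 33 / 207
p = 0.1594

0.1594


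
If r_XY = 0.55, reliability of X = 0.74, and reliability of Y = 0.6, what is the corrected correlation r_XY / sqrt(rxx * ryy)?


r_corrected = rxy / sqrt(rxx * ryy)
= 0.55 / sqrt(0.74 * 0.6)
= 0.55 / sqrt(0.444)
= 0.55 / 0.666333
r_corrected = 0.8254

0.8254


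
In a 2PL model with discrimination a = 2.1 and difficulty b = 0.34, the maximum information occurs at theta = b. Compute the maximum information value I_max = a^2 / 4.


For 2PL, max info at theta = b = 0.34
I_max = a^2 / 4 = 2.1^2 / 4
= 4.41 / 4
I_max = 1.1025

1.1025


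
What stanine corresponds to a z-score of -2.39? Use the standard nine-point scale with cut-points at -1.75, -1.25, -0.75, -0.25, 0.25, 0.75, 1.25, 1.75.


Stanine boundaries: [-1.75, -1.25, -0.75, -0.25, 0.25, 0.75, 1.25, 1.75]
z = -2.39
Check each boundary:
  z < -1.75
  z < -1.25
  z < -0.75
  z < -0.25
  z < 0.25
  z < 0.75
  z < 1.25
  z < 1.75
Highest qualifying boundary gives stanine = 1

1


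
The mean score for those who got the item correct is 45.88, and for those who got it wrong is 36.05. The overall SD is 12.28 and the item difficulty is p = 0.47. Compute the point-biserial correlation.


q = 1 - p = 0.53
rpb = ((M1 - M0) / SD) * sqrt(p * q)
rpb = ((45.88 - 36.05) / 12.28) * sqrt(0.47 * 0.53)
rpb = 0.3995

0.3995


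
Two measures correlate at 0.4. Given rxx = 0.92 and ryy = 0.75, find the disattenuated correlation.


r_corrected = rxy / sqrt(rxx * ryy)
= 0.4 / sqrt(0.92 * 0.75)
= 0.4 / sqrt(0.69)
= 0.4 / 0.830662
r_corrected = 0.4815

0.4815


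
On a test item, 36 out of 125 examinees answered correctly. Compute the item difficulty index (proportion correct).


Item difficulty p = number correct / total examinees
p = 36 / 125
p = 0.288

0.288


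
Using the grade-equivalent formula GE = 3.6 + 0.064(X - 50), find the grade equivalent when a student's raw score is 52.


raw - median = 52 - 50 = 2
slope * diff = 0.064 * 2 = 0.128
GE = 3.6 + 0.128
GE = 3.728

3.728


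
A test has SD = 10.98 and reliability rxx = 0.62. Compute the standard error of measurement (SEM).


SEM = SD * sqrt(1 - rxx)
SEM = 10.98 * sqrt(1 - 0.62)
SEM = 10.98 * sqrt(0.38) = 10.98 * 0.616441
SEM = 6.7685

6.7685


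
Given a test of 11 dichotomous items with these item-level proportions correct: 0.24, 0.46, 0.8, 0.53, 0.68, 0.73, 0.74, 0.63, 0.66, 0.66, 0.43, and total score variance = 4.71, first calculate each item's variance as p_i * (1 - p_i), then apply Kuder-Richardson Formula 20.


For each item, compute p_i * q_i:
  Item 1: 0.24 * 0.76 = 0.1824
  Item 2: 0.46 * 0.54 = 0.2484
  Item 3: 0.8 * 0.2 = 0.16
  Item 4: 0.53 * 0.47 = 0.2491
  Item 5: 0.68 * 0.32 = 0.2176
  Item 6: 0.73 * 0.27 = 0.1971
  Item 7: 0.74 * 0.26 = 0.1924
  Item 8: 0.63 * 0.37 = 0.2331
  Item 9: 0.66 * 0.34 = 0.2244
  Item 10: 0.66 * 0.34 = 0.2244
  Item 11: 0.43 * 0.57 = 0.2451
Sum(p_i * q_i) = 0.1824 + 0.2484 + 0.16 + 0.2491 + 0.2176 + 0.1971 + 0.1924 + 0.2331 + 0.2244 + 0.2244 + 0.2451 = 2.374
KR-20 = (k/(k-1)) * (1 - Sum(p_i*q_i) / Var_total)
= (11/10) * (1 - 2.374/4.71)
= 1.1 * 0.496
KR-20 = 0.5456

0.5456


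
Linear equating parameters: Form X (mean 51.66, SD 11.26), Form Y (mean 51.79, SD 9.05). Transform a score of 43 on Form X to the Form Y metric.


slope = SD_Y / SD_X = 9.05 / 11.26 ~ 0.8037
intercept = mean_Y - slope * mean_X = 51.79 - (9.05 / 11.26) * 51.66 ~ 10.2693
Y = slope * X + intercept. To avoid rounding drift from the rounded slope/intercept, evaluate the equivalent form Y = mean_Y + SD_Y * (X - mean_X) / SD_X at full precision:
Y = 51.79 + 9.05 * (43 - 51.66) / 11.26
Y = 51.79 - 9.05 * 8.66 / 11.26
Y = 51.79 - 78.373 / 11.26
Y = 51.79 - 6.9603
Y = 44.8297

44.8297


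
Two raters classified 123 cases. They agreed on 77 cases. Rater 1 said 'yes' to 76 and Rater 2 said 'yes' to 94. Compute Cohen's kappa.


P_o = 77/123 = 0.626016
P_e = (76*94 + 47*29) / 15129 = 0.562298
kappa = (P_o - P_e) / (1 - P_e)
kappa = (0.626016 - 0.562298) / (1 - 0.562298)
kappa = 0.1456

0.1456


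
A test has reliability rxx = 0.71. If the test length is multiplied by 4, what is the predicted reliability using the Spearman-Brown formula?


r_new = (n * rxx) / (1 + (n-1) * rxx)
r_new = (4 * 0.71) / (1 + 3 * 0.71)
r_new = 2.84 / 3.13
r_new = 0.9073

0.9073


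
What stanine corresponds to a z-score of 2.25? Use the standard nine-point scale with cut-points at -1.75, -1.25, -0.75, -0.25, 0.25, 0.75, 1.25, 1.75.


Stanine boundaries: [-1.75, -1.25, -0.75, -0.25, 0.25, 0.75, 1.25, 1.75]
z = 2.25
Check each boundary:
  z >= -1.75 -> could be stanine 2
  z >= -1.25 -> could be stanine 3
  z >= -0.75 -> could be stanine 4
  z >= -0.25 -> could be stanine 5
  z >= 0.25 -> could be stanine 6
  z >= 0.75 -> could be stanine 7
  z >= 1.25 -> could be stanine 8
  z >= 1.75 -> could be stanine 9
Highest qualifying boundary gives stanine = 9

9


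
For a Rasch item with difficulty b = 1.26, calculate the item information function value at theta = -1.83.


P = 1/(1+exp(-(-1.83-1.26))) = 0.0435
I = P*(1-P) = 0.0435 * 0.9565
I = 0.0416

0.0416


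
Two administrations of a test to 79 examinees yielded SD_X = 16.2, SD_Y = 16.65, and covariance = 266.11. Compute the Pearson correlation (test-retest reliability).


r = cov(X,Y) / (SD_X * SD_Y)
r = 266.11 / (16.2 * 16.65)
r = 266.11 / 269.73
r = 0.9866

0.9866


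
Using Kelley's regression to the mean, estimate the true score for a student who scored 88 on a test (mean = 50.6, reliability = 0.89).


T_est = rxx * X + (1 - rxx) * mean
T_est = 0.89 * 88 + 0.11 * 50.6
T_est = 78.32 + 5.566
T_est = 83.886

83.886


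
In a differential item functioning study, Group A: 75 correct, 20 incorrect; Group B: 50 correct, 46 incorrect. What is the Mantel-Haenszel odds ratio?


Odds_A = 75/20 = 3.75
Odds_B = 50/46 = 1.087
OR = Odds_A / Odds_B = 3.75 / 1.087
Exactly, OR = (75 * 46) / (20 * 50) = 3450 / 1000
OR = 3.45

3.45


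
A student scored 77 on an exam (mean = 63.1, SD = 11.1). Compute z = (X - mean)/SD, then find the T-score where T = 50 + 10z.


z = (X - mean) / SD = (77 - 63.1) / 11.1
z = 13.9 / 11.1
z = 1.2523
T-score = T = 50 + 10z
Carry z at full precision (z = 13.9 / 11.1) into the conversion:
T-score = 50 + 10 * (13.9 / 11.1) = 50 + 139 / 11.1
T-score = 50 + 12.5225
T-score = 62.5225

62.5225


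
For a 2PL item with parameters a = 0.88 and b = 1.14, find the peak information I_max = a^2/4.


For 2PL, max info at theta = b = 1.14
I_max = a^2 / 4 = 0.88^2 / 4
= 0.7744 / 4
I_max = 0.1936

0.1936


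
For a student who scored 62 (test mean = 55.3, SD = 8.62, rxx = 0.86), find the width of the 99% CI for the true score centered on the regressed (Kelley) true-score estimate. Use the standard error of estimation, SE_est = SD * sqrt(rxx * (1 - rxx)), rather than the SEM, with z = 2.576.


True score estimate = 0.86*62 + 0.14*55.3 = 61.062
SE_est = SD * sqrt(rxx * (1 - rxx)) = 8.62 * sqrt(0.86 * 0.14) = 8.62 * sqrt(0.1204) = 2.991028
CI = T_est +/- z * SE_est, so width = 2 * z * SE_est = 2 * 2.576 * 2.991028
Width = 15.4098

15.4098


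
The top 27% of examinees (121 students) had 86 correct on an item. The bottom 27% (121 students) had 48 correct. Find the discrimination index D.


p_upper = 86/121 = 0.7107
p_lower = 48/121 = 0.3967
D = 0.7107 - 0.3967 = 0.314

0.314


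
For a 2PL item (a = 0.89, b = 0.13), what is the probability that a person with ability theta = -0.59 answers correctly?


a*(theta - b) = 0.89 * (-0.59 - 0.13) = -0.6408
exp(--0.6408) = 1.898
P = 1 / (1 + 1.898)
P = 0.3451

0.3451


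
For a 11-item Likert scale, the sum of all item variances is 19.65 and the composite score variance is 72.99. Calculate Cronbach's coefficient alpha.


alpha = (k/(k-1)) * (1 - sum(si^2)/s_total^2)
= (11/10) * (1 - 19.65/72.99)
alpha = 0.8039

0.8039


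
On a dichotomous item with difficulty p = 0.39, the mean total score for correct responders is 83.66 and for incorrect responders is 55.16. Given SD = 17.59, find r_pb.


q = 1 - p = 0.61
rpb = ((M1 - M0) / SD) * sqrt(p * q)
rpb = ((83.66 - 55.16) / 17.59) * sqrt(0.39 * 0.61)
rpb = 0.7903

0.7903


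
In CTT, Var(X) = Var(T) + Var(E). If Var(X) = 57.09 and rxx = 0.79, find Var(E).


var_true = rxx * var_obs = 0.79 * 57.09 = 45.1011
var_error = var_obs - var_true
var_error = 57.09 - 45.1011
var_error = 11.9889

11.9889


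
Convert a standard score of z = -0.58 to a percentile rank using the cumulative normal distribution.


CDF(z) = 0.5 * (1 + erf(z/sqrt(2)))
erf(-0.4101) = -0.4381
CDF = 0.281
Percentile rank = 0.281 * 100 = 28.1

28.1


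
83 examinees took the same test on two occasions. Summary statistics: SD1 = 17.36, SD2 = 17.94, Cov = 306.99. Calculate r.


r = cov(X,Y) / (SD_X * SD_Y)
r = 306.99 / (17.36 * 17.94)
r = 306.99 / 311.4384
r = 0.9857

0.9857


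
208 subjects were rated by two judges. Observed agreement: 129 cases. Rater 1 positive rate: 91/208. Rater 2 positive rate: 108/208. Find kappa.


P_o = 129/208 = 0.620192
P_e = (91*108 + 117*100) / 43264 = 0.497596
kappa = (P_o - P_e) / (1 - P_e)
kappa = (0.620192 - 0.497596) / (1 - 0.497596)
kappa = 0.244

0.244


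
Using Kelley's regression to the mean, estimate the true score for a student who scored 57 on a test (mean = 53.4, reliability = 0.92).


T_est = rxx * X + (1 - rxx) * mean
T_est = 0.92 * 57 + 0.08 * 53.4
T_est = 52.44 + 4.272
T_est = 56.712

56.712


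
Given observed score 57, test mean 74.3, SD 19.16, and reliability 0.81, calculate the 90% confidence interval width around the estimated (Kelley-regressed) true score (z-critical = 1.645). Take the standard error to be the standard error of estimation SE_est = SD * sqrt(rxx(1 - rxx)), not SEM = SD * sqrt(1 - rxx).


True score estimate = 0.81*57 + 0.19*74.3 = 60.287
SE_est = SD * sqrt(rxx * (1 - rxx)) = 19.16 * sqrt(0.81 * 0.19) = 19.16 * sqrt(0.1539) = 7.516485
CI = T_est +/- z * SE_est, so width = 2 * z * SE_est = 2 * 1.645 * 7.516485
Width = 24.7292

24.7292


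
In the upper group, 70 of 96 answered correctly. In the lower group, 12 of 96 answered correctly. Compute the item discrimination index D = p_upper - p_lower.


p_upper = 70/96 = 0.7292
p_lower = 12/96 = 0.125
D = 0.7292 - 0.125 = 0.6042

0.6042


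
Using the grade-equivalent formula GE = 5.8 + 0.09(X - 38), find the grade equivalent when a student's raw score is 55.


raw - median = 55 - 38 = 17
slope * diff = 0.09 * 17 = 1.53
GE = 5.8 + 1.53
GE = 7.33

7.33


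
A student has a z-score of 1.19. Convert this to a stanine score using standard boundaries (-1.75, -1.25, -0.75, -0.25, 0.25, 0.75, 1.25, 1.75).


Stanine boundaries: [-1.75, -1.25, -0.75, -0.25, 0.25, 0.75, 1.25, 1.75]
z = 1.19
Check each boundary:
  z >= -1.75 -> could be stanine 2
  z >= -1.25 -> could be stanine 3
  z >= -0.75 -> could be stanine 4
  z >= -0.25 -> could be stanine 5
  z >= 0.25 -> could be stanine 6
  z >= 0.75 -> could be stanine 7
  z < 1.25
  z < 1.75
Highest qualifying boundary gives stanine = 7

7


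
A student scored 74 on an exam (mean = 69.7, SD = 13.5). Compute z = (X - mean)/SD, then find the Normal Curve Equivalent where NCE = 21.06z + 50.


z = (X - mean) / SD = (74 - 69.7) / 13.5
z = 4.3 / 13.5
z = 0.3185
NCE = NCE = 21.06z + 50
Carry z at full precision (z = 4.3 / 13.5) into the conversion:
NCE = 21.06 * (4.3 / 13.5) + 50 = 90.558 / 13.5 + 50
NCE = 6.708 + 50
NCE = 56.708

56.708


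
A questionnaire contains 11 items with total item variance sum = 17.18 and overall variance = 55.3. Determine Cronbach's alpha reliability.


alpha = (k/(k-1)) * (1 - sum(si^2)/s_total^2)
= (11/10) * (1 - 17.18/55.3)
alpha = 0.7583

0.7583


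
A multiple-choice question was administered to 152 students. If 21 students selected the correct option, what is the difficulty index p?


Item difficulty p = number correct / total examinees
p = 21 / 152
p = 0.1382

0.1382


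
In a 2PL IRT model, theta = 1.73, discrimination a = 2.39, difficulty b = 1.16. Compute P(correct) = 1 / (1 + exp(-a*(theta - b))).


a*(theta - b) = 2.39 * (1.73 - 1.16) = 1.3623
exp(-1.3623) = 0.2561
P = 1 / (1 + 0.2561)
P = 0.7961

0.7961


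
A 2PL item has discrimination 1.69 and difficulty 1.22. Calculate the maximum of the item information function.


For 2PL, max info at theta = b = 1.22
I_max = a^2 / 4 = 1.69^2 / 4
= 2.8561 / 4
I_max = 0.714

0.714


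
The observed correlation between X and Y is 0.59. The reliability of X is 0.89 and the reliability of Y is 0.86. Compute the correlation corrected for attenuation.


r_corrected = rxy / sqrt(rxx * ryy)
= 0.59 / sqrt(0.89 * 0.86)
= 0.59 / sqrt(0.7654)
= 0.59 / 0.874871
r_corrected = 0.6744

0.6744


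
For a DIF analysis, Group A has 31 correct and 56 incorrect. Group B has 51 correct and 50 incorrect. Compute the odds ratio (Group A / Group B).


Odds_A = 31/56 = 0.5536
Odds_B = 51/50 = 1.02
OR = Odds_A / Odds_B = 0.5536 / 1.02
Exactly, OR = (31 * 50) / (56 * 51) = 1550 / 2856
OR = 0.5427

0.5427


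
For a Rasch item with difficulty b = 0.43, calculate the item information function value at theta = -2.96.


P = 1/(1+exp(-(-2.96-0.43))) = 0.0326
I = P*(1-P) = 0.0326 * 0.9674
I = 0.0315

0.0315


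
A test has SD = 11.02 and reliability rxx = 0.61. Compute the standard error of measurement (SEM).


SEM = SD * sqrt(1 - rxx)
SEM = 11.02 * sqrt(1 - 0.61)
SEM = 11.02 * sqrt(0.39) = 11.02 * 0.6245
SEM = 6.882

6.882


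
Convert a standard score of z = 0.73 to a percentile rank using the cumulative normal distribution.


CDF(z) = 0.5 * (1 + erf(z/sqrt(2)))
erf(0.5162) = 0.5346
CDF = 0.7673
Percentile rank = 0.7673 * 100 = 76.73

76.73


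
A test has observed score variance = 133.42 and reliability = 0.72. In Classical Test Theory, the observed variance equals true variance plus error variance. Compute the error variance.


var_true = rxx * var_obs = 0.72 * 133.42 = 96.0624
var_error = var_obs - var_true
var_error = 133.42 - 96.0624
var_error = 37.3576

37.3576


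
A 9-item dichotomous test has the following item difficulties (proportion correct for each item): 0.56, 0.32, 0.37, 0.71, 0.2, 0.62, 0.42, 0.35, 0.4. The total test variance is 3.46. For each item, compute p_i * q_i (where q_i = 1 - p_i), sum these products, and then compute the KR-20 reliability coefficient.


For each item, compute p_i * q_i:
  Item 1: 0.56 * 0.44 = 0.2464
  Item 2: 0.32 * 0.68 = 0.2176
  Item 3: 0.37 * 0.63 = 0.2331
  Item 4: 0.71 * 0.29 = 0.2059
  Item 5: 0.2 * 0.8 = 0.16
  Item 6: 0.62 * 0.38 = 0.2356
  Item 7: 0.42 * 0.58 = 0.2436
  Item 8: 0.35 * 0.65 = 0.2275
  Item 9: 0.4 * 0.6 = 0.24
Sum(p_i * q_i) = 0.2464 + 0.2176 + 0.2331 + 0.2059 + 0.16 + 0.2356 + 0.2436 + 0.2275 + 0.24 = 2.0097
KR-20 = (k/(k-1)) * (1 - Sum(p_i*q_i) / Var_total)
= (9/8) * (1 - 2.0097/3.46)
= 1.125 * 0.4192
KR-20 = 0.4716

0.4716
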